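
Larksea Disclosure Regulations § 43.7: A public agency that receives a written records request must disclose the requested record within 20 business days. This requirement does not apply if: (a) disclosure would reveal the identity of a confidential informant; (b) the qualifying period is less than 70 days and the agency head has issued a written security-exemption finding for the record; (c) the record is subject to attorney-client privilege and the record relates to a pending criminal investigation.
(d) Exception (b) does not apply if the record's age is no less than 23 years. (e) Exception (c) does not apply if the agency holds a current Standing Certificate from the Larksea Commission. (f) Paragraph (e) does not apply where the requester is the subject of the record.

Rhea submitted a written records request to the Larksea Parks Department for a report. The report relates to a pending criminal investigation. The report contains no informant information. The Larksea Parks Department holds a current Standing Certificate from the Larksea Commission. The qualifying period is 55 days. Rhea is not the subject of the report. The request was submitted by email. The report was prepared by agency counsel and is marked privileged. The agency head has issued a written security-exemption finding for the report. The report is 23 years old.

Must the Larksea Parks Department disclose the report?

Yes — the Larksea Parks Department must disclose the report.

Exception (a) fails — the report contains no informant information.
Exception (b) is satisfied on its face — the qualifying period is 55 days, less than the 70 days limit; a written security-exemption finding has been issued. Turning to paragraph (d): (d) operates — the record's age is 23 years, meeting the 23 years threshold. Exception (b) does not apply.
All of (c)'s requirements are met (the report is privileged; the report relates to a pending investigation). But: (e) operates against (c): a current Standing Certificate is held. (f), which would lift (e), is not triggered — Rhea is not the subject of the report. (c) is therefore removed.
No exception is made out. the Larksea Parks Department falls within the general rule.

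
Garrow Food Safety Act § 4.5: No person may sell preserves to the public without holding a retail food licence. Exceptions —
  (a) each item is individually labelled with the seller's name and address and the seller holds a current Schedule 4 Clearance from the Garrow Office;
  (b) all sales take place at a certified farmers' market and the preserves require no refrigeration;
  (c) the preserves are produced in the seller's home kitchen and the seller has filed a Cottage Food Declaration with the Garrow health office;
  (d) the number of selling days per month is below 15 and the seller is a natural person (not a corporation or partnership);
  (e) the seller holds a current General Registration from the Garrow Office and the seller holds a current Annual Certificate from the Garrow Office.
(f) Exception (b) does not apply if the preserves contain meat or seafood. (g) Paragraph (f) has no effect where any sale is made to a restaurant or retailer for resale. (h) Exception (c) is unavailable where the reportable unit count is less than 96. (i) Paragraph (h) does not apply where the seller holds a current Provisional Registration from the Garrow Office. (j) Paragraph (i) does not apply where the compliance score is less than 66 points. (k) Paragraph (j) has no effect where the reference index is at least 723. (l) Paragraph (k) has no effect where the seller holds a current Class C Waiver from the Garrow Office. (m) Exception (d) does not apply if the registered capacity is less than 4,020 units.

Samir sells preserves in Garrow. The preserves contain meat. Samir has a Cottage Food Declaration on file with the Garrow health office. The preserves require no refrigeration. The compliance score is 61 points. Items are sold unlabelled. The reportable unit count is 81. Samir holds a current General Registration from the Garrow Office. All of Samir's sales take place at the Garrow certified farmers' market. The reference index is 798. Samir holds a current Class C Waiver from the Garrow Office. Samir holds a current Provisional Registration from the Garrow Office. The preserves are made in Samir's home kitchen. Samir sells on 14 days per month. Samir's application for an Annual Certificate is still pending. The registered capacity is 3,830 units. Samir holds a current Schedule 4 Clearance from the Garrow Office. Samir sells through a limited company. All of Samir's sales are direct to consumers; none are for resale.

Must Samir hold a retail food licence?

Yes — Samir must hold a retail food licence.

Exception (a) does not apply: items are sold unlabelled.
All of (b)'s requirements are met (all sales are at a certified farmers' market; the preserves are shelf-stable). But applying paragraphs (f)–(g): (f) operates against (b): the preserves contain meat. (g) is not triggered (no sales are for resale), so (f) stands. (b) is therefore removed.
Exception (c)'s conditions are all satisfied: the preserves are home-kitchen produced; a Cottage Food Declaration is on file. Turning to paragraphs (h)–(l): (h) is triggered — the reportable unit count is 81, less than the 96 limit. (i) applies (a current Provisional Registration is held), but is itself disapplied by (j): (j) is triggered — the compliance score is 61 points, less than the 66 points limit. (k) would limit (j) — the reference index is 798, meeting the 723 threshold — but (l) sets (k) aside: (l) is triggered — a current Class C Waiver is held. (c) is therefore removed.
Exception (d) fails — the seller operates through a limited company.
Exception (e) does not apply: the Annual Certificate is not current.
No exception displaces § 4.5.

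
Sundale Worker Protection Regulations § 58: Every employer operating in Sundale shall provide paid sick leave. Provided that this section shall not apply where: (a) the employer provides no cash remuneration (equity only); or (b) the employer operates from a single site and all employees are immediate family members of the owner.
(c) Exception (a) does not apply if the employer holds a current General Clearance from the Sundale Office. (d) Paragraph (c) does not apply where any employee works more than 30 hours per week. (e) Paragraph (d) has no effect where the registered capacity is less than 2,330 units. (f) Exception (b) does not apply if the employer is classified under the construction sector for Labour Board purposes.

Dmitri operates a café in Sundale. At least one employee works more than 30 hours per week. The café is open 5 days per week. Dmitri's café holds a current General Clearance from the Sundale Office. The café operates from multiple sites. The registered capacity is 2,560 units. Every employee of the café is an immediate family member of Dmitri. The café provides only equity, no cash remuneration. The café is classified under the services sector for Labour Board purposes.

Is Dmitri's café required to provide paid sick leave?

Exception (a) is satisfied on its face — remuneration is equity-only. Considering the limiting provisions: (c) applies (a current General Clearance is held), but is itself disapplied by (d): (d) operates — at least one employee exceeds 30 hours/week. (e) is not triggered (the registered capacity is 2,560 units, not less than 2,330 units), so (d) stands. So (a) applies.
Exception (b) fails — the employer operates from multiple sites.

No — exception (a) applies; Dmitri's café is not required to provide paid sick leave.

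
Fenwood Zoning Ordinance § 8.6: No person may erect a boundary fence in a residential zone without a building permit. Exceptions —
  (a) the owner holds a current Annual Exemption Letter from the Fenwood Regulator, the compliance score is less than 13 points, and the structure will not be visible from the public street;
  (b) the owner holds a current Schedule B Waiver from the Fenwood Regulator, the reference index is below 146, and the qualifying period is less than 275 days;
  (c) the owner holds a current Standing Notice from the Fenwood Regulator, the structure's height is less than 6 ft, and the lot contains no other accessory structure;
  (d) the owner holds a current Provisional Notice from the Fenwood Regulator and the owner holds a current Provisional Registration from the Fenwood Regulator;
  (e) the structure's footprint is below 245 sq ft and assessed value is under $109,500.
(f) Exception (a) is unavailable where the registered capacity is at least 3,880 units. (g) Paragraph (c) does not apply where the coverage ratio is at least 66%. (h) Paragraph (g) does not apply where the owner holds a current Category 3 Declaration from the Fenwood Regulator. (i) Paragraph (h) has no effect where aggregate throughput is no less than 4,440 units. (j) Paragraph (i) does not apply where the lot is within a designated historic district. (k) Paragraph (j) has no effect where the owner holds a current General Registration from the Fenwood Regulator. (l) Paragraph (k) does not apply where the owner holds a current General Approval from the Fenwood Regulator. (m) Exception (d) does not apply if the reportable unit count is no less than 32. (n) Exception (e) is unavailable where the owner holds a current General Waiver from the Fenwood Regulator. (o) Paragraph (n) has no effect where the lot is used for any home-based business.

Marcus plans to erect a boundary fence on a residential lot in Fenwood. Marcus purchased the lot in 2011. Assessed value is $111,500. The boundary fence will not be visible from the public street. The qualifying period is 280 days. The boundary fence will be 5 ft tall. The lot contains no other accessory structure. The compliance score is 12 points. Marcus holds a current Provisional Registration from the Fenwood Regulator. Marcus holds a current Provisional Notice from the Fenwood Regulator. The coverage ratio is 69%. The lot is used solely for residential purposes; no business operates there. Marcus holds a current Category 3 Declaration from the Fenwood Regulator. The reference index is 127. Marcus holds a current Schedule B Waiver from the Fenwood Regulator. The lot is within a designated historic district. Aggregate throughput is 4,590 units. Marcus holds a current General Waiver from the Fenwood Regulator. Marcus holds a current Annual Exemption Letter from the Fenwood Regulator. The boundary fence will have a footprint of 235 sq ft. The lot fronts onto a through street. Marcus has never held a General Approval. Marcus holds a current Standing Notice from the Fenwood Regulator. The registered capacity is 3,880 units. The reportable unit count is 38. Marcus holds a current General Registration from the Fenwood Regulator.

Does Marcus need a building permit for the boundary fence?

All of (a)'s requirements are met (a current Annual Exemption Letter is held; the compliance score is 12 points, less than the 13 points limit; the structure will not be visible from the street). But applying paragraph (f): (f) operates against (a): the registered capacity is 3,880 units, meeting the 3,880 units threshold. Exception (a) does not apply.
Exception (b) does not apply: the qualifying period is 280 days, not less than 275 days.
Exception (c) is satisfied on its face — a current Standing Notice is held; the structure's height is 5 ft, less than the 6 ft limit; the lot has no other accessory structure. But applying paragraphs (g)–(l): (g) is engaged — the coverage ratio is 69%, meeting the 66% threshold. (h) would limit (g) — a current Category 3 Declaration is held — but (i) sets (h) aside: (i) operates against (h): aggregate throughput is 4,590 units, meeting the 4,440 units threshold. (j) is engaged (the lot is in a historic district), but is set aside by (k): (k) operates against (j): a current General Registration is held. (l), which would lift (k), is not triggered — the General Approval is not current. Exception (c) does not apply.
Exception (d)'s conditions are all satisfied: a current Provisional Notice is held; a current Provisional Registration is held. However, paragraph (m) must be considered: (m) is triggered — the reportable unit count is 38, meeting the 32 threshold. (d) is therefore removed.
Exception (e) fails — assessed value is $111,500, not under $109,500.
No exception applies. The general rule governs.

Yes — Marcus must obtain a building permit.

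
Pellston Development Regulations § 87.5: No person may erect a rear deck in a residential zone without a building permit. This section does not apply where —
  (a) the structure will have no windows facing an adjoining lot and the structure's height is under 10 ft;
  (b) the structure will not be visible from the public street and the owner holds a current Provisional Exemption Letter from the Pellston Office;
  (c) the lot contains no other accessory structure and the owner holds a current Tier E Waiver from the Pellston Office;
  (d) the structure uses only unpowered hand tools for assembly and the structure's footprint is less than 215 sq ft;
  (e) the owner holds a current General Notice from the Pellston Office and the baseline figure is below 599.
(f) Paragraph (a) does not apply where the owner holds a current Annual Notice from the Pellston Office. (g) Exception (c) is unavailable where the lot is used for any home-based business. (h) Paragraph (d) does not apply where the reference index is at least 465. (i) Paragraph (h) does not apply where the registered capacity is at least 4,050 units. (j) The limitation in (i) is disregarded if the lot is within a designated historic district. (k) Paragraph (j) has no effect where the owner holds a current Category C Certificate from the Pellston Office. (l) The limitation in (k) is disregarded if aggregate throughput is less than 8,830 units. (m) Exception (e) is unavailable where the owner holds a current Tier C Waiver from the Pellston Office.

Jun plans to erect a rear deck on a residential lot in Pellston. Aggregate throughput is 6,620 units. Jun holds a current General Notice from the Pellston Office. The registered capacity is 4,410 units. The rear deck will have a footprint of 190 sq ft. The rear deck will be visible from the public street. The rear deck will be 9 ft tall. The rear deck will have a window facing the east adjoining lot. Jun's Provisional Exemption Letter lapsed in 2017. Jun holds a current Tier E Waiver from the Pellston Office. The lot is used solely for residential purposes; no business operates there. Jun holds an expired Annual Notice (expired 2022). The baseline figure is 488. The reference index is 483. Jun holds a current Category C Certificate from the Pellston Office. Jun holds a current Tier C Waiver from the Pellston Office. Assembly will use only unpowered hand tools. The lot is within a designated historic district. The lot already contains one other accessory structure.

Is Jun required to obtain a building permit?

Yes — Jun must obtain a building permit.

Exception (a) fails — a window faces an adjoining lot.
Exception (b) fails — the structure will be visible from the street.
Exception (c) requires that the lot contains no other accessory structure; but the lot already has another accessory structure, so (c) is unavailable.
Exception (d)'s conditions are all satisfied: assembly uses only hand tools; the structure's footprint is 190 sq ft, less than the 215 sq ft limit. But applying paragraphs (h)–(l): (h) operates against (d): the reference index is 483, meeting the 465 threshold. (i) is engaged (the registered capacity is 4,410 units, meeting the 4,050 units threshold), but is displaced by (j): (j) operates against (i): the lot is in a historic district. (k) is triggered (a current Category C Certificate is held), but is set aside by (l): (l) operates against (k): aggregate throughput is 6,620 units, less than the 8,830 units limit. So (d) is unavailable.
Exception (e) is satisfied on its face — a current General Notice is held; the baseline figure is 488, below the 599 limit. Turning to paragraph (m): (m) is engaged — a current Tier C Waiver is held. Exception (e) does not apply.
No exception is made out. Jun falls within the general rule.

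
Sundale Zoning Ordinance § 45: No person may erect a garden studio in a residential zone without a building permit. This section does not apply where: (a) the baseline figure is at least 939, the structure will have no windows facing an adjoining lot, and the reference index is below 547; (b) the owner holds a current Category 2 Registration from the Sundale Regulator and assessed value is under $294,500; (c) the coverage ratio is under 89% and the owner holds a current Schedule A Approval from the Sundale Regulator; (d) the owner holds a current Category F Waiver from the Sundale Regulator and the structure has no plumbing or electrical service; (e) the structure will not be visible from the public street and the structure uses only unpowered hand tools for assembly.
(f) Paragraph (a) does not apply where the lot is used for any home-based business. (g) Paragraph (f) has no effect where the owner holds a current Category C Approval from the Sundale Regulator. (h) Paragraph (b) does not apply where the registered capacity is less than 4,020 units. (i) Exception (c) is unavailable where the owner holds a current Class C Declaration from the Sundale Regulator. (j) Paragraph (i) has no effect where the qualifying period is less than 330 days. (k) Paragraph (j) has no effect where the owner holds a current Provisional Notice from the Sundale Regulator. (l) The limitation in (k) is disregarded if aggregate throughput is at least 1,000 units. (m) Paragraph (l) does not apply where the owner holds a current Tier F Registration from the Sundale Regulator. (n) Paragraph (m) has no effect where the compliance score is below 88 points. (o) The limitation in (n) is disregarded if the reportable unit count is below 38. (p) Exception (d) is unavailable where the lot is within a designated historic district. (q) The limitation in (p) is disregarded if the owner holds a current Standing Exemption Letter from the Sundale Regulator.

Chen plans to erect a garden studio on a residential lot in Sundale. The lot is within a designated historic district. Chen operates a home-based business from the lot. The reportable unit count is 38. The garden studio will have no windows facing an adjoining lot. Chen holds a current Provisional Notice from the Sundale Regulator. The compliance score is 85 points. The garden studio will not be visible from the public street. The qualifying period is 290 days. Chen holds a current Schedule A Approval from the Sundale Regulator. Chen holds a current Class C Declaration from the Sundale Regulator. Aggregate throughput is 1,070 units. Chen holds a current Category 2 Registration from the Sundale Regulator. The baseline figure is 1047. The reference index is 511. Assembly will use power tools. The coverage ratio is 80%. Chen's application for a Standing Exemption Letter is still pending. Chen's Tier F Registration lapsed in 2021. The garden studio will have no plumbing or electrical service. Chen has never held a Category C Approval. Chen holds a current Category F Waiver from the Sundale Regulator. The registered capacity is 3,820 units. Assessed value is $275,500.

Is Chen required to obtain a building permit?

No — exception (c) applies; Chen does not need a building permit.

Exception (a): the baseline figure is 1,047, meeting the 939 threshold; no windows face an adjoining lot; the reference index is 511, below the 547 limit — every condition holds. But applying paragraphs (f)–(g): (f) operates — a home-based business operates on the lot. (g), which would lift (f), is inapplicable — there is no Category C Approval in force. So (a) is unavailable.
Exception (b) is satisfied on its face — a current Category 2 Registration is held; assessed value is $275,500, under the $294,500 limit. However, paragraph (h) must be considered: (h) operates against (b): the registered capacity is 3,820 units, less than the 4,020 units limit. So (b) is unavailable.
Exception (c) is satisfied on its face — the coverage ratio is 80%, under the 89% limit; a current Schedule A Approval is held. Under paragraphs (i)–(o): (i) applies (a current Class C Declaration is held), but is itself disapplied by (j): (j) operates against (i): the qualifying period is 290 days, less than the 330 days limit. (k) is engaged (a current Provisional Notice is held), but is overridden by (l): (l) applies — aggregate throughput is 1,070 units, meeting the 1,000 units threshold. (m) is not engaged (the Tier F Registration is not current), so (l) stands. (c) remains available.
All of (d)'s requirements are met (a current Category F Waiver is held; there is no plumbing or electrical service). Turning to paragraphs (p)–(q): (p) operates — the lot is in a historic district. (q), which would lift (p), is not engaged — there is no Standing Exemption Letter in force. Exception (d) does not apply.
Exception (e) does not apply: assembly uses power tools.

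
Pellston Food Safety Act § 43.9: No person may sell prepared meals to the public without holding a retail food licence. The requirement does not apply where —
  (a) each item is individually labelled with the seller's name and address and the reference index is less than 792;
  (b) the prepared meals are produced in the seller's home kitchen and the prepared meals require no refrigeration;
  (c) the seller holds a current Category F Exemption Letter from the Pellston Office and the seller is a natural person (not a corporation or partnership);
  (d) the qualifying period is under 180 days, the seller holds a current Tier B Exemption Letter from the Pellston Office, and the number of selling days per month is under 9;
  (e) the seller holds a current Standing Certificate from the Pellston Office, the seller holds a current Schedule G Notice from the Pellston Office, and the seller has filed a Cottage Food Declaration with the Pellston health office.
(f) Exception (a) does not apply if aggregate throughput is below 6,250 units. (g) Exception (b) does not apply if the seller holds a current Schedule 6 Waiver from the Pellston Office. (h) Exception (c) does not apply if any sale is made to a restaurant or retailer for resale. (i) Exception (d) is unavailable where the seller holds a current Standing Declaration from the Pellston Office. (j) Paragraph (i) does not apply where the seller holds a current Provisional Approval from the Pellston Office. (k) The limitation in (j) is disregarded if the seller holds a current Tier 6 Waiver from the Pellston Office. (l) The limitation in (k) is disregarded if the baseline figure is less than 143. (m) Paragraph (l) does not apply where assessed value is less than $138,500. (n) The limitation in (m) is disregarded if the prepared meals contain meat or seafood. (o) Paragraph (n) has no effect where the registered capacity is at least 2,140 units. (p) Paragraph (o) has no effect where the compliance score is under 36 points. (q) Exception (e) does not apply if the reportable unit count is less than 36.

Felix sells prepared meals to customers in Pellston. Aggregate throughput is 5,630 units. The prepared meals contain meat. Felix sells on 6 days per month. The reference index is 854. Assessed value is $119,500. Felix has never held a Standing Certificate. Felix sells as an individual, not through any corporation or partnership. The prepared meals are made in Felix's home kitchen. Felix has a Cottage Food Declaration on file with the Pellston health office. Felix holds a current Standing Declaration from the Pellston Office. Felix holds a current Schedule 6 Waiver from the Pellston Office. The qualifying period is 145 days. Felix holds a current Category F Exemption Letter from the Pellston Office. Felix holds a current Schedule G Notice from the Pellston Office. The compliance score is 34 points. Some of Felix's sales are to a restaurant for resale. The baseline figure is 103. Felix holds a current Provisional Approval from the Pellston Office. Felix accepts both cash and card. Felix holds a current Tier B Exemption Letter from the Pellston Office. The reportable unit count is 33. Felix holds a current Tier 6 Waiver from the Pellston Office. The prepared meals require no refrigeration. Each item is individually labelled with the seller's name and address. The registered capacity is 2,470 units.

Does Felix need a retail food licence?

Exception (a) requires that the reference index is less than 792; but the reference index is 854, not less than 792, so (a) is unavailable.
Exception (b) is satisfied on its face — the prepared meals are home-kitchen produced; the prepared meals are shelf-stable. But applying paragraph (g): (g) is engaged — a current Schedule 6 Waiver is held. So (b) is unavailable.
Exception (c): a current Category F Exemption Letter is held; the seller is a natural person — every condition holds. But: (h) operates against (c): some sales are to a restaurant for resale. Exception (c) does not apply.
Exception (d): the qualifying period is 145 days, under the 180 days limit; a current Tier B Exemption Letter is held; the number of selling days per month is 6, under the 9 limit — every condition holds. Under paragraphs (i)–(p): (i) would limit (d) — a current Standing Declaration is held — but (j) sets (i) aside: (j) is triggered — a current Provisional Approval is held. (k) is triggered (a current Tier 6 Waiver is held), but yields to (l): (l) operates against (k): the baseline figure is 103, less than the 143 limit. (m) operates (assessed value is $119,500, less than the $138,500 limit), but is overridden by (n): (n) applies — the prepared meals contain meat. (o) operates (the registered capacity is 2,470 units, meeting the 2,140 units threshold), but is set aside by (p): (p) is engaged — the compliance score is 34 points, under the 36 points limit. Exception (d) stands.
Exception (e) fails — there is no Standing Certificate in force.

No — exception (d) applies; Felix is not required to hold a retail food licence.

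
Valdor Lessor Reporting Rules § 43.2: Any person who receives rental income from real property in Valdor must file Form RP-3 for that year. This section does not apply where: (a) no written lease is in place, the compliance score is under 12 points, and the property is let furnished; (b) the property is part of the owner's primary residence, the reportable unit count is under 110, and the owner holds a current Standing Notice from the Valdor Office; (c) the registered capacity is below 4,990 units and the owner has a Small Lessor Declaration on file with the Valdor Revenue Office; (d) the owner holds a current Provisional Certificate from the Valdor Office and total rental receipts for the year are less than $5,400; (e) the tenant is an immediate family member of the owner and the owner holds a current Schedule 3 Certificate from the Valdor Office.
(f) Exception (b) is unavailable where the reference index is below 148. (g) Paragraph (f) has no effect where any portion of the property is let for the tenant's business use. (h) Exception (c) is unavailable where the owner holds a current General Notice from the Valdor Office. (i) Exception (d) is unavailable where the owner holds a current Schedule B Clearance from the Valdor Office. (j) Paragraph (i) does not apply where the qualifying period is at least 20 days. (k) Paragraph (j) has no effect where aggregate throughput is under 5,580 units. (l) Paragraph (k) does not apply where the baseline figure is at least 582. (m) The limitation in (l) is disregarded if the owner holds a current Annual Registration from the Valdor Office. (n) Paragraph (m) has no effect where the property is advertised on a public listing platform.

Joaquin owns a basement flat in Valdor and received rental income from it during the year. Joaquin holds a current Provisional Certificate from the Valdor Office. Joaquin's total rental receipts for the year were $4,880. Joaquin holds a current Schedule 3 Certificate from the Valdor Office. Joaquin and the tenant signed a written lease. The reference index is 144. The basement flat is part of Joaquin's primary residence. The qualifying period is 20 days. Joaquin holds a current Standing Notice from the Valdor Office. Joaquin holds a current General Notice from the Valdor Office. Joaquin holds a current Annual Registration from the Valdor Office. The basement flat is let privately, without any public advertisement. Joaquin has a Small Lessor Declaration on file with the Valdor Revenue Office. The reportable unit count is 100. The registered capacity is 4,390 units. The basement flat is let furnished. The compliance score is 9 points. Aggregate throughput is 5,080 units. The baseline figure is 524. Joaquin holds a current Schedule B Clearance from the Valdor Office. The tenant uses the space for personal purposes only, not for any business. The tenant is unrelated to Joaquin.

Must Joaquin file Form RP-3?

Yes — Joaquin must file Form RP-3.

Exception (a) does not apply: a written lease is in place.
Exception (b): the basement flat is part of the primary residence; the reportable unit count is 100, under the 110 limit; a current Standing Notice is held — every condition holds. Turning to paragraphs (f)–(g): (f) operates against (b): the reference index is 144, below the 148 limit. (g) is not engaged (the space is used for personal purposes only), so (f) stands. (b) is therefore removed.
Exception (c)'s conditions are all satisfied: the registered capacity is 4,390 units, below the 4,990 units limit; a Small Lessor Declaration is on file. However, paragraph (h) must be considered: (h) operates against (c): a current General Notice is held. (c) is therefore removed.
Exception (d): a current Provisional Certificate is held; total rental receipts for the year are $4,880, less than the $5,400 limit — every condition holds. However, paragraphs (i)–(n) must be considered: (i) operates against (d): a current Schedule B Clearance is held. (j) is engaged (the qualifying period is 20 days, meeting the 20 days threshold), but yields to (k): (k) is triggered — aggregate throughput is 5,080 units, under the 5,580 units limit. (l), which would lift (k), is inapplicable — the baseline figure is 524, short of 582. Exception (d) does not apply.
Exception (e) requires that the tenant is an immediate family member of the owner; but the tenant is unrelated to the owner, so (e) is unavailable.
Every exception is unavailable, so the rule governs.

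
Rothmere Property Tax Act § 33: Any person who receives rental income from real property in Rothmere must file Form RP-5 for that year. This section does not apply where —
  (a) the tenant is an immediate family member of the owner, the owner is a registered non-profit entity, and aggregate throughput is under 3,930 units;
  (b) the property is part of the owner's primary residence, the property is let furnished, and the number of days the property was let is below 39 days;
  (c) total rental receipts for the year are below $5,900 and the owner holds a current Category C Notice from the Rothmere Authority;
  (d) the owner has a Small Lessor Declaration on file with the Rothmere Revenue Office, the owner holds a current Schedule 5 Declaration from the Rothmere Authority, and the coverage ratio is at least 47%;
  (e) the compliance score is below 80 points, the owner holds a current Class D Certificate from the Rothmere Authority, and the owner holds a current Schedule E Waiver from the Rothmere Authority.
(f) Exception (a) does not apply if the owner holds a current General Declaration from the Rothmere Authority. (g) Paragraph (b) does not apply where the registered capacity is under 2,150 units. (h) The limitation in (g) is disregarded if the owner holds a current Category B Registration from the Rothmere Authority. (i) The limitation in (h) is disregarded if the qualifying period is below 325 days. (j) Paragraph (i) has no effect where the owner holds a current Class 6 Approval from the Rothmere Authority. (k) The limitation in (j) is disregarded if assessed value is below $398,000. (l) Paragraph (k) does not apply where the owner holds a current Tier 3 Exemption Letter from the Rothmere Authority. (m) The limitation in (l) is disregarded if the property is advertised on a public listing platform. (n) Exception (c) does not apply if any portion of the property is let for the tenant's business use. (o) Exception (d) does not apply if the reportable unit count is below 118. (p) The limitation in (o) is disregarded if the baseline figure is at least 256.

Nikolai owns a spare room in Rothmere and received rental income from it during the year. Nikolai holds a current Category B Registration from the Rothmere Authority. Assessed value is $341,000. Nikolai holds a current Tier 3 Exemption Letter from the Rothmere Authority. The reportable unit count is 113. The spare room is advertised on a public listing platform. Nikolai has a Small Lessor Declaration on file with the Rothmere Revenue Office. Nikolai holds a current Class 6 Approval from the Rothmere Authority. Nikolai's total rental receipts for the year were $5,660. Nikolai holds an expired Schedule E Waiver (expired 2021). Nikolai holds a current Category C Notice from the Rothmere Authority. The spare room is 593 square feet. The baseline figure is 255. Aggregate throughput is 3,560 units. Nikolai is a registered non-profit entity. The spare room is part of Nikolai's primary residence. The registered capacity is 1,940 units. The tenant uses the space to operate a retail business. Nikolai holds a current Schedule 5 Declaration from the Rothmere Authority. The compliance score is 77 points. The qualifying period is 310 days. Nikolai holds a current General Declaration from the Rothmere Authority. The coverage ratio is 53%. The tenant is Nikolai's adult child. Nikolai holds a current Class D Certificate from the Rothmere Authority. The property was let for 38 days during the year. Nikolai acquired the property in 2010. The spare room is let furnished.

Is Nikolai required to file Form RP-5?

All of (a)'s requirements are met (the tenant is an immediate family member; Nikolai is a registered non-profit; aggregate throughput is 3,560 units, under the 3,930 units limit). However, paragraph (f) must be considered: (f) operates — a current General Declaration is held. (a) is therefore removed.
Exception (b)'s conditions are all satisfied: the spare room is part of the primary residence; the property is let furnished; the number of days the property was let is 38 days, below the 39 days limit. However, paragraphs (g)–(m) must be considered: (g) operates — the registered capacity is 1,940 units, under the 2,150 units limit. (h) is engaged (a current Category B Registration is held), but is displaced by (i): (i) operates against (h): the qualifying period is 310 days, below the 325 days limit. (j) is engaged (a current Class 6 Approval is held), but is overridden by (k): (k) applies — assessed value is $341,000, below the $398,000 limit. (l) would limit (k) — a current Tier 3 Exemption Letter is held — but (m) sets (l) aside: (m) operates — the property is publicly advertised. So (b) is unavailable.
All of (c)'s requirements are met (total rental receipts for the year are $5,660, below the $5,900 limit; a current Category C Notice is held). But: (n) operates against (c): the space is let for business use. So (c) is unavailable.
Exception (d): a Small Lessor Declaration is on file; a current Schedule 5 Declaration is held; the coverage ratio is 53%, meeting the 47% threshold — every condition holds. But: (o) applies — the reportable unit count is 113, below the 118 limit. (p) is not triggered (the baseline figure is 255, short of 256), so (o) stands. So (d) is unavailable.
Exception (e) does not apply: there is no Schedule E Waiver in force.
No exception displaces § 33.

Yes — Nikolai must file Form RP-5.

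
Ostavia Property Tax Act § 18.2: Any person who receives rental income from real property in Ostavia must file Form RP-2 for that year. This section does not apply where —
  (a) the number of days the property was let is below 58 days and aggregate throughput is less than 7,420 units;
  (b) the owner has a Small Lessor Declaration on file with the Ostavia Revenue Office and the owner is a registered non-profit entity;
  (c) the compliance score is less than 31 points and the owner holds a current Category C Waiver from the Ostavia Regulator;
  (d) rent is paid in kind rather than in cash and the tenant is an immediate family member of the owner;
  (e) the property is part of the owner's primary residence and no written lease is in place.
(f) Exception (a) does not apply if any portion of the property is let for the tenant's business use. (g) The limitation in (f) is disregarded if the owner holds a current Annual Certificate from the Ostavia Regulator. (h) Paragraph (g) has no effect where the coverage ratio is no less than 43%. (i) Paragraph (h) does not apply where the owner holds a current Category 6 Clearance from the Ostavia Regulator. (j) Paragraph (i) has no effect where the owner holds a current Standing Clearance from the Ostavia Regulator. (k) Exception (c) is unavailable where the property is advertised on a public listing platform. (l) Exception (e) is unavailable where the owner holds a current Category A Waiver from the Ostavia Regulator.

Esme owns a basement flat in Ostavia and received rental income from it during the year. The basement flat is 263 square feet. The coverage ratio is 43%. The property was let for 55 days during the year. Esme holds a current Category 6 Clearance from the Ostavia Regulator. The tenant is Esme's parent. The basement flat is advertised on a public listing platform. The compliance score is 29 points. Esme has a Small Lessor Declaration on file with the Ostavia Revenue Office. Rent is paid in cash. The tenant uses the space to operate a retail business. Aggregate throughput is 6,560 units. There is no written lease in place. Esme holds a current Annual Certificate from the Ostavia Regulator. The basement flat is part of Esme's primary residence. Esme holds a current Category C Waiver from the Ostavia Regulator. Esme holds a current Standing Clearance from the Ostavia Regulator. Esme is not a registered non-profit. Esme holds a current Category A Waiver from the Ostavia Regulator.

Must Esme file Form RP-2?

Exception (a)'s conditions are all satisfied: the number of days the property was let is 55 days, below the 58 days limit; aggregate throughput is 6,560 units, less than the 7,420 units limit. But applying paragraphs (f)–(j): (f) operates against (a): the space is let for business use. (g) would limit (f) — a current Annual Certificate is held — but (h) sets (g) aside: (h) applies — the coverage ratio is 43%, meeting the 43% threshold. (i) would limit (h) — a current Category 6 Clearance is held — but (j) sets (i) aside: (j) operates against (i): a current Standing Clearance is held. So (a) is unavailable.
Exception (b) fails — Esme is not a registered non-profit.
All of (c)'s requirements are met (the compliance score is 29 points, less than the 31 points limit; a current Category C Waiver is held). But: (k) operates against (c): the property is publicly advertised. So (c) is unavailable.
Exception (d) requires that rent is paid in kind rather than in cash; but rent is paid in cash, so (d) is unavailable.
All of (e)'s requirements are met (the basement flat is part of the primary residence; there is no written lease). But applying paragraph (l): (l) is engaged — a current Category A Waiver is held. Exception (e) does not apply.
Every exception is unavailable, so the rule governs.

Yes — Esme must file Form RP-2.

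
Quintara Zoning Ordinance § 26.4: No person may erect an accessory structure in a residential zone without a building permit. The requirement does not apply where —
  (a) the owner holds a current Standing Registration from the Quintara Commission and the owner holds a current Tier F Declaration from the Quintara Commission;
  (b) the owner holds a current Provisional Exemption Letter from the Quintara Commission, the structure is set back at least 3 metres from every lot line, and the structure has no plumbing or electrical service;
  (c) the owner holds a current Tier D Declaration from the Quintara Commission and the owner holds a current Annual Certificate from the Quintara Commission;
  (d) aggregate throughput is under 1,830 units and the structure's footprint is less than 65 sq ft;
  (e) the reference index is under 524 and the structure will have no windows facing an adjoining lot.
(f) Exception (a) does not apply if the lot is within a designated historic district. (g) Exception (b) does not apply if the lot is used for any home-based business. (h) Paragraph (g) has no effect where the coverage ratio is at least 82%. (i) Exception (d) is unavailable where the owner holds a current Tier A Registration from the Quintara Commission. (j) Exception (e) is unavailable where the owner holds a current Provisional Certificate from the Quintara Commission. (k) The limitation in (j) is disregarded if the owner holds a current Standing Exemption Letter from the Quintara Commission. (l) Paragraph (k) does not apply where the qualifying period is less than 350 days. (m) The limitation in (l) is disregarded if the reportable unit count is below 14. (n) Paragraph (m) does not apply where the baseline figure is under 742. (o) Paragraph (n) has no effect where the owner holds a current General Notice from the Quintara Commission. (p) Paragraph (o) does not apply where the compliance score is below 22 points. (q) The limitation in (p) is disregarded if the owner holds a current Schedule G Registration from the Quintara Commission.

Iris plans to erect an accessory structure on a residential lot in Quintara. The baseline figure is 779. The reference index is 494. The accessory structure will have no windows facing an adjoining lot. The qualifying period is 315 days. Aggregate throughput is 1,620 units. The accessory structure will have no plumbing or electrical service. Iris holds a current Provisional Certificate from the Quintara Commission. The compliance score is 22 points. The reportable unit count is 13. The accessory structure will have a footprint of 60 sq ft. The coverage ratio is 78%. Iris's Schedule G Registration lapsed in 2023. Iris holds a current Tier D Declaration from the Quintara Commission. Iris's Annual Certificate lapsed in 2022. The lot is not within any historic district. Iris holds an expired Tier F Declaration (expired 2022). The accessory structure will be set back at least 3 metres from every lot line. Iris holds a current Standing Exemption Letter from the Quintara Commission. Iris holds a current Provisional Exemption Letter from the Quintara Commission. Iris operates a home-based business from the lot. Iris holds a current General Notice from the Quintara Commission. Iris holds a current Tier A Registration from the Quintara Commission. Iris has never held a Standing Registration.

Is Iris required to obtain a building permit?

Exception (a) does not apply: the Standing Registration is not current.
All of (b)'s requirements are met (a current Provisional Exemption Letter is held; the setback is at least 3 m on every side; there is no plumbing or electrical service). But: (g) operates against (b): a home-based business operates on the lot. (h) does not operate here (the coverage ratio is 78%, short of 82%), so (g) stands. (b) is therefore removed.
Exception (c) fails — no current Annual Certificate is held.
Exception (d)'s conditions are all satisfied: aggregate throughput is 1,620 units, under the 1,830 units limit; the structure's footprint is 60 sq ft, less than the 65 sq ft limit. But applying paragraph (i): (i) operates against (d): a current Tier A Registration is held. Exception (d) does not apply.
Exception (e) is satisfied on its face — the reference index is 494, under the 524 limit; no windows face an adjoining lot. Under paragraphs (j)–(q): (j) operates (a current Provisional Certificate is held), but is itself disapplied by (k): (k) operates — a current Standing Exemption Letter is held. (l) would limit (k) — the qualifying period is 315 days, less than the 350 days limit — but (m) sets (l) aside: (m) is triggered — the reportable unit count is 13, below the 14 limit. (n) is inapplicable (the baseline figure is 779, not under 742), so (m) stands. Exception (e) stands.

No — exception (e) applies; Iris does not need a building permit.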